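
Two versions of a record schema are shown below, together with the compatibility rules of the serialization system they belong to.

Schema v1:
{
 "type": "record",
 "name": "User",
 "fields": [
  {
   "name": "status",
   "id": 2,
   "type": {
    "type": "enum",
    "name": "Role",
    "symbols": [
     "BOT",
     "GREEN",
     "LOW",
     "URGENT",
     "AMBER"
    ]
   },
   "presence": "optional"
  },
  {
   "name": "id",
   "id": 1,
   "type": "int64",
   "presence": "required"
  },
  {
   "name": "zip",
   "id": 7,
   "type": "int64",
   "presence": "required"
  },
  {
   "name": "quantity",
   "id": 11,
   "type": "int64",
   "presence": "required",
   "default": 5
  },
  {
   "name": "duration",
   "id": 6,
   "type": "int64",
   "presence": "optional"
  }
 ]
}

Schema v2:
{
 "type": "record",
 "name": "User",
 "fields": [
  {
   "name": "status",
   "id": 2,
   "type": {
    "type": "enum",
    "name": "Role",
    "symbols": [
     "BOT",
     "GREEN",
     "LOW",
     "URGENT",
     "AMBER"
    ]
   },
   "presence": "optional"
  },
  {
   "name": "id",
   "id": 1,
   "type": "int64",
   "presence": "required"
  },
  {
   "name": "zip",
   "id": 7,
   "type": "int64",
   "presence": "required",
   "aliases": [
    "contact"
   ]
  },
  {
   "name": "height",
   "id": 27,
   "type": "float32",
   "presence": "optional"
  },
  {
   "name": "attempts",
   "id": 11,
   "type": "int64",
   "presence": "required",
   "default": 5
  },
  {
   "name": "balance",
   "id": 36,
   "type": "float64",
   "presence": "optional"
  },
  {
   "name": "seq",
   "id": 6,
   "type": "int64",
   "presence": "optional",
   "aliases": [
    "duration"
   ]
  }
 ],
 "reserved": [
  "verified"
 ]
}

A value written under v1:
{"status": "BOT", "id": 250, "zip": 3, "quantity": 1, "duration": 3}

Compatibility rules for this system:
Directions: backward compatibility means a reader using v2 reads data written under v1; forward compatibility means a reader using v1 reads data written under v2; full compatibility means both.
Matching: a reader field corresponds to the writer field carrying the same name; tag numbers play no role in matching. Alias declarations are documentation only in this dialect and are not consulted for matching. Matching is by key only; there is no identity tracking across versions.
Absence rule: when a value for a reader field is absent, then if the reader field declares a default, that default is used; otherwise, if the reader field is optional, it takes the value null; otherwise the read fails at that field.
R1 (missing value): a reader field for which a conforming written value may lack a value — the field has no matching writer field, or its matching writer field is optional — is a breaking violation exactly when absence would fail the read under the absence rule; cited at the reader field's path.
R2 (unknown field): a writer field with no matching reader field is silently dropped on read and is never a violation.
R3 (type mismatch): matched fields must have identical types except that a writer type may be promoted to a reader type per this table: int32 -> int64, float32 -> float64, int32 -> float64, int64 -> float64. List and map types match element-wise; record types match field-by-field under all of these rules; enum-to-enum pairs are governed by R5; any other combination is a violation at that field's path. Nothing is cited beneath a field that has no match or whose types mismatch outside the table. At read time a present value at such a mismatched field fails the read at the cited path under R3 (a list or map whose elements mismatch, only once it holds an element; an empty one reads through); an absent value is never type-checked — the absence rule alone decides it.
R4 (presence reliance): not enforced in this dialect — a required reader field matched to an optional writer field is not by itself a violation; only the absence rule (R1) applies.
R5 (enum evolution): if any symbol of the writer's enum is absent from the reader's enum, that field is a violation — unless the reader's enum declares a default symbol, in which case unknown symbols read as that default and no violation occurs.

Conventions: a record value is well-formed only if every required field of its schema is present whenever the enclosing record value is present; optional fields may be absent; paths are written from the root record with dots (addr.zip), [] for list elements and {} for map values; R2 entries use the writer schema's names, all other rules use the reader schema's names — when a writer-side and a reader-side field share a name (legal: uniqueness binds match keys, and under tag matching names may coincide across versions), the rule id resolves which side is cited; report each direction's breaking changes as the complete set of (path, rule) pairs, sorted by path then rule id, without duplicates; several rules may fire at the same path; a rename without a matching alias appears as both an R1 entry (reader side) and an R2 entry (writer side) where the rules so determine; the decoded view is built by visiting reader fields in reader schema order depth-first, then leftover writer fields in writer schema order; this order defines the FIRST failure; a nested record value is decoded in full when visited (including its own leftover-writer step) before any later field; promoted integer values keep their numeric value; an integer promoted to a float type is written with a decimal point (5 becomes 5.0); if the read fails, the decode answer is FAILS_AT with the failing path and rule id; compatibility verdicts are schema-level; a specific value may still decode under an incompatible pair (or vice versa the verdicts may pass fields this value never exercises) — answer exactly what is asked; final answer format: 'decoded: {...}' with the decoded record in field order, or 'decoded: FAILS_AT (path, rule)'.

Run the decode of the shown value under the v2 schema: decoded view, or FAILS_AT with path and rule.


decoded: {"status": "BOT", "id": 250, "zip": 3, "height": null, "attempts": 5, "balance": null, "seq": null}

arrows below run writer -> reader for User
migrating the User value to v2:
  status := "BOT"
  id := 250
  zip := 3
  height := null (absent, optional -> null)
  attempts := 5 (absent -> default)
  balance := null (absent, optional -> null)
  seq := null (absent, optional -> null)
  writer quantity: unknown -> dropped
  writer duration: unknown -> dropped
  => decoded: {"status": "BOT", "id": 250, "zip": 3, "height": null, "attempts": 5, "balance": null, "seq": null}


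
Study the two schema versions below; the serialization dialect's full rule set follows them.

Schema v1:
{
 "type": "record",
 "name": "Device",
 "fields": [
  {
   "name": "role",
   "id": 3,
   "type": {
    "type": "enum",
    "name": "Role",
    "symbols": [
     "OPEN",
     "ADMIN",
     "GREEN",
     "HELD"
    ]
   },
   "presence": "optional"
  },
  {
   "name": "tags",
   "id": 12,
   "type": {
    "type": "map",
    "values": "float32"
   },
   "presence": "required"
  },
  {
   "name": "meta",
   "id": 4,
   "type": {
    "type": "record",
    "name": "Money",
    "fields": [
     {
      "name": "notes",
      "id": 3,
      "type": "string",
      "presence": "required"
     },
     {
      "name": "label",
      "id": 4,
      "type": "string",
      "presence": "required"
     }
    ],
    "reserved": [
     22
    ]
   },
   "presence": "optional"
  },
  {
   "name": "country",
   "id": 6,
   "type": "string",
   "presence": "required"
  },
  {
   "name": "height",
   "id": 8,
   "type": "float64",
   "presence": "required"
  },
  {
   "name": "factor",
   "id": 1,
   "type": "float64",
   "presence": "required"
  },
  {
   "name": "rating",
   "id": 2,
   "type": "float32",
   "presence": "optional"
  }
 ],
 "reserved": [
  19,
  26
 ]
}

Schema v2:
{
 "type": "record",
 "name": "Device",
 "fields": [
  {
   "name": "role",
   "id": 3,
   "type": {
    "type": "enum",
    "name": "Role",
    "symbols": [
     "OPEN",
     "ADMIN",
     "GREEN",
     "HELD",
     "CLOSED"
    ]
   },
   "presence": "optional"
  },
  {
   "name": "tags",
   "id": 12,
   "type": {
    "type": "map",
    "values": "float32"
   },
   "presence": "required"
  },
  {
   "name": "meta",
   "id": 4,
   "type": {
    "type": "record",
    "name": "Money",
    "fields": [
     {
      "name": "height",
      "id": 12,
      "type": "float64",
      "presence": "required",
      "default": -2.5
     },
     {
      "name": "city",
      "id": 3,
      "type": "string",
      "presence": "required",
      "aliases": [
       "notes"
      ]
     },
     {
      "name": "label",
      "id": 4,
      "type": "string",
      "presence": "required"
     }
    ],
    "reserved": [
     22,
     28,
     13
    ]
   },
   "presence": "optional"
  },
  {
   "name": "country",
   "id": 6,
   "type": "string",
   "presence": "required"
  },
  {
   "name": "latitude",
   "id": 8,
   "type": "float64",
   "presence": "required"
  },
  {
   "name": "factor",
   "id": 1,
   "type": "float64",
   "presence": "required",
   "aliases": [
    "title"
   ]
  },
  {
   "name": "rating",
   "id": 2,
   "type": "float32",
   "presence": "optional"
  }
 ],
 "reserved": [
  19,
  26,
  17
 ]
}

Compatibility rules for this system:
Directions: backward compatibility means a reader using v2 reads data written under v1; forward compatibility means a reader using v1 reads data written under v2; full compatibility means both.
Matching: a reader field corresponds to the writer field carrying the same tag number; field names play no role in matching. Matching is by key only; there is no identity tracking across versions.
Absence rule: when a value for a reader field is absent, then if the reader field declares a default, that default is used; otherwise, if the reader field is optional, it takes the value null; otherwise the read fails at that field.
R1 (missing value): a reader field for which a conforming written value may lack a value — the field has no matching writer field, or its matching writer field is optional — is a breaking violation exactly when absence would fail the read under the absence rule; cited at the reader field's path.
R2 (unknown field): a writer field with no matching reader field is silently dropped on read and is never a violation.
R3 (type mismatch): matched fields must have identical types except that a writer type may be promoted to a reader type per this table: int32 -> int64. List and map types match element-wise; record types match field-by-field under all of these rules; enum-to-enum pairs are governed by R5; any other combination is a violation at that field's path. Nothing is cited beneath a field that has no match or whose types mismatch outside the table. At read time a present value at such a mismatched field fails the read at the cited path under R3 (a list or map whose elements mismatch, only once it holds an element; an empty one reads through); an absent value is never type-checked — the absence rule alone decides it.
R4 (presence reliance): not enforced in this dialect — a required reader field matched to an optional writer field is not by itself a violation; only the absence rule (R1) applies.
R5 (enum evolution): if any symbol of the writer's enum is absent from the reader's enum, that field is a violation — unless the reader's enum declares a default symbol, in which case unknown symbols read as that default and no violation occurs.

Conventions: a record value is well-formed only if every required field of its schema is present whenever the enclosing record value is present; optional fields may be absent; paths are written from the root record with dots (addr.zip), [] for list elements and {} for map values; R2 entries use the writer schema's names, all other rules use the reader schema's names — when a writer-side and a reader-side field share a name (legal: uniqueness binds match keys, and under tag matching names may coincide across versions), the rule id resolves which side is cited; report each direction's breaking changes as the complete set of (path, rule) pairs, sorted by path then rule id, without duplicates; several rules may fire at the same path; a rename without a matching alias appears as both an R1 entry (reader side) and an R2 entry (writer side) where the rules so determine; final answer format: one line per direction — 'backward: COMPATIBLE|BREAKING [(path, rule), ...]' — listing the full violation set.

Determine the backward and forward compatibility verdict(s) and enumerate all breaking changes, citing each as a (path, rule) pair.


each type pair in Device: writer, then reader
backward on Device — v2 reading data written by v1:
  Role -> Role, writer optional: role aligns to role
  map<string, float32> -> map<string, float32>, writer required: tags aligns to tags
  Money -> Money, writer optional: meta aligns to meta
  string -> string, writer required: country aligns to country
  float64 -> float64, writer required: latitude aligns to height
  float64 -> float64, writer required: factor aligns to factor
  float32 -> float32, writer optional: rating aligns to rating
  no writer field matches reader meta.height
  string -> string, writer required: meta.city aligns to meta.notes
  string -> string, writer required: meta.label aligns to meta.label
  nothing fires on Device: backward is COMPATIBLE
forward on Device — v1 reading data written by v2:
  Role -> Role, writer optional: role aligns to role
  map<string, float32> -> map<string, float32>, writer required: tags aligns to tags
  Money -> Money, writer optional: meta aligns to meta
  string -> string, writer required: country aligns to country
  float64 -> float64, writer required: height aligns to latitude
  float64 -> float64, writer required: factor aligns to factor
  float32 -> float32, writer optional: rating aligns to rating
  string -> string, writer required: meta.notes aligns to meta.city
  string -> string, writer required: meta.label aligns to meta.label
  writer meta.height: unknown to reader
  rule R5 violated at role
  => 1 violation(s): forward is BREAKING for Device

backward: COMPATIBLE []; forward: BREAKING [(role, R5)]


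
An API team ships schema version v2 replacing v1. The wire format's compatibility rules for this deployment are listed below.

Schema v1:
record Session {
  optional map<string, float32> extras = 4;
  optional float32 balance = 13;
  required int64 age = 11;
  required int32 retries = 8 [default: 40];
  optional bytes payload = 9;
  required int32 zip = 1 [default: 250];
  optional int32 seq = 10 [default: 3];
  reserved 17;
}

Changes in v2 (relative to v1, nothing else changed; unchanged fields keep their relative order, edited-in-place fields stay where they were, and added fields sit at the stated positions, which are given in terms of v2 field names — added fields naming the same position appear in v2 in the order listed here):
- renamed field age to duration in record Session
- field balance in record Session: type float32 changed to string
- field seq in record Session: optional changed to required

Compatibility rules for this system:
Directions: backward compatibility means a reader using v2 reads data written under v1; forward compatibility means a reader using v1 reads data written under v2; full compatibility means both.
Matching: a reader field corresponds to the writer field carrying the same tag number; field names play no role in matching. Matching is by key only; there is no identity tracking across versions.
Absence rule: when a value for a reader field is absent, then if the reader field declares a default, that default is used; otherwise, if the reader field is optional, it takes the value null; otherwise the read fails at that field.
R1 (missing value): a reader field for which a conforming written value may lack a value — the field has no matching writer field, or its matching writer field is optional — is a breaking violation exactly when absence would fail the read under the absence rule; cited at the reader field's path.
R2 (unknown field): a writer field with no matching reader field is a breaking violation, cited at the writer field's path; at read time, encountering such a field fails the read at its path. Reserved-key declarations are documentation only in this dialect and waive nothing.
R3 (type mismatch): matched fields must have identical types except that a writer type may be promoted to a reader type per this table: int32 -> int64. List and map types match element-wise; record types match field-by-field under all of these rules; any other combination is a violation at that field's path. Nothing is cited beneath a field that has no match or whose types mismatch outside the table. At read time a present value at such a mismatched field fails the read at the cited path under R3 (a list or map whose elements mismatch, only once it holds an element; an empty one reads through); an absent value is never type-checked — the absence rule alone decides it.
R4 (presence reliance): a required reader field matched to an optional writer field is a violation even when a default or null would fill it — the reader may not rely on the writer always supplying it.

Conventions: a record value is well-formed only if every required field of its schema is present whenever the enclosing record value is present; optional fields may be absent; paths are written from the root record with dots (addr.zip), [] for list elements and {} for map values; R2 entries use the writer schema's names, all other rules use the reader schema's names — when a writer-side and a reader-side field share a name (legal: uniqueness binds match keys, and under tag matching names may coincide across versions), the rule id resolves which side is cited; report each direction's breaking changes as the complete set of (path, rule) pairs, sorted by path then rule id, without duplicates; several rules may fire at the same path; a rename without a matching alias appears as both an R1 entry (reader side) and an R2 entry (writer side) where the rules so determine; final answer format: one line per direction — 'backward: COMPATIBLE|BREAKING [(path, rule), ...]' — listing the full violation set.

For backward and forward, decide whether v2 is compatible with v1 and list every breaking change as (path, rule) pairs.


in Session below, arrows point writer -> reader
backward for Session (reader v2, writer v1):
  writer optional, map<string, float32> -> map<string, float32>: reader extras maps from writer extras
  writer optional, float32 -> string: reader balance maps from writer balance
  writer required, int64 -> int64: reader duration maps from writer age
  writer required, int32 -> int32: reader retries maps from writer retries
  writer optional, bytes -> bytes: reader payload maps from writer payload
  writer required, int32 -> int32: reader zip maps from writer zip
  writer optional, int32 -> int32: reader seq maps from writer seq
  R3 fires at balance
  R4 fires at seq
  => backward verdict for Session: BREAKING, 2 violation(s)
forward for Session (reader v1, writer v2):
  writer optional, map<string, float32> -> map<string, float32>: reader extras maps from writer extras
  writer optional, string -> float32: reader balance maps from writer balance
  writer required, int64 -> int64: reader age maps from writer duration
  writer required, int32 -> int32: reader retries maps from writer retries
  writer optional, bytes -> bytes: reader payload maps from writer payload
  writer required, int32 -> int32: reader zip maps from writer zip
  writer required, int32 -> int32: reader seq maps from writer seq
  R3 fires at balance
  => forward verdict for Session: BREAKING, 1 violation(s)

backward: BREAKING [(balance, R3), (seq, R4)]; forward: BREAKING [(balance, R3)]


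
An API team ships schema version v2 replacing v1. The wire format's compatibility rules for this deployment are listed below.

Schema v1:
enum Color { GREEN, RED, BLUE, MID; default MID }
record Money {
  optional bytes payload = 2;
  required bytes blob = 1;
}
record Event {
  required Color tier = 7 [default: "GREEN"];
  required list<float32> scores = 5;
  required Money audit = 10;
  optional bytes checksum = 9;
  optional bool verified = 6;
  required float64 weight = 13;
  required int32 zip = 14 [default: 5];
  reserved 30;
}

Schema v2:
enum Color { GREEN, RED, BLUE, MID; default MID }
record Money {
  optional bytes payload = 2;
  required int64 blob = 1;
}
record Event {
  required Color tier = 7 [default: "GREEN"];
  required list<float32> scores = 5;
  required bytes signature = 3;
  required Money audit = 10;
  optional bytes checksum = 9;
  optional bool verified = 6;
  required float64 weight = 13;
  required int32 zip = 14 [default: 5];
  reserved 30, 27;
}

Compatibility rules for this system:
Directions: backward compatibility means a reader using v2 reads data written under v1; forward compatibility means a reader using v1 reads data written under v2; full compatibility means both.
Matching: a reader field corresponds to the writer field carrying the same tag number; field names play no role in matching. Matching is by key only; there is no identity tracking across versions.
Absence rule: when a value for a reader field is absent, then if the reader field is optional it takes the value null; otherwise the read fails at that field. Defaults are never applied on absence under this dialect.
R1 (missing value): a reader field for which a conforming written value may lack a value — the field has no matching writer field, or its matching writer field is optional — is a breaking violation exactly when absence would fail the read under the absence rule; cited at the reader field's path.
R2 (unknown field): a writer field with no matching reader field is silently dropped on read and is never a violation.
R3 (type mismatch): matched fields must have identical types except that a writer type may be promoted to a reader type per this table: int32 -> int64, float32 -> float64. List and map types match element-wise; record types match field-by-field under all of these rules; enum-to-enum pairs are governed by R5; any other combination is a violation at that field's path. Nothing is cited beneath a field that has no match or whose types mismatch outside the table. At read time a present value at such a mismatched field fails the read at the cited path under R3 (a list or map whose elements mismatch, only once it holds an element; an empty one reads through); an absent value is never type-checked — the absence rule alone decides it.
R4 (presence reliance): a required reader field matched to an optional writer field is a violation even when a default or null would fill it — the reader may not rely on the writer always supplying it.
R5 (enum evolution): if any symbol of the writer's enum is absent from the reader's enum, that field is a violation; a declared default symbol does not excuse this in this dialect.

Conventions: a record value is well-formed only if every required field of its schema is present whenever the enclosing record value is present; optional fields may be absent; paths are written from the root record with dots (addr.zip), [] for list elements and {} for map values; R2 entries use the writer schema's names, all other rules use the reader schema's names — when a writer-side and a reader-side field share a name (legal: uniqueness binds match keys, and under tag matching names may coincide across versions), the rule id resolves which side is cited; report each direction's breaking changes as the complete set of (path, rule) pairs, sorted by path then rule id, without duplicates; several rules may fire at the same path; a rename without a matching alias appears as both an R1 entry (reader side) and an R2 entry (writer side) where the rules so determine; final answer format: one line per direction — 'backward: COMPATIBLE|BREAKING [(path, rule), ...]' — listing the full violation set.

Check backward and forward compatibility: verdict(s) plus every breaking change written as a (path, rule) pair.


backward: BREAKING [(audit.blob, R3), (signature, R1)]; forward: BREAKING [(audit.blob, R3)]

in Event below, arrows point writer -> reader
backward on Event — v2 reading data written by v1:
  writer required, Color -> Color: reader tier maps from writer tier
  writer required, list<float32> -> list<float32>: reader scores maps from writer scores
  signature: no writer match
  writer required, Money -> Money: reader audit maps from writer audit
  writer optional, bytes -> bytes: reader checksum maps from writer checksum
  writer optional, bool -> bool: reader verified maps from writer verified
  writer required, float64 -> float64: reader weight maps from writer weight
  writer required, int32 -> int32: reader zip maps from writer zip
  writer optional, bytes -> bytes: reader audit.payload maps from writer audit.payload
  writer required, bytes -> int64: reader audit.blob maps from writer audit.blob
  R3 fires at audit.blob
  R1 fires at signature
  => backward: BREAKING (2)
forward on Event — v1 reading data written by v2:
  writer required, Color -> Color: reader tier maps from writer tier
  writer required, list<float32> -> list<float32>: reader scores maps from writer scores
  writer required, Money -> Money: reader audit maps from writer audit
  writer optional, bytes -> bytes: reader checksum maps from writer checksum
  writer optional, bool -> bool: reader verified maps from writer verified
  writer required, float64 -> float64: reader weight maps from writer weight
  writer required, int32 -> int32: reader zip maps from writer zip
  writer field signature has no reader counterpart
  writer optional, bytes -> bytes: reader audit.payload maps from writer audit.payload
  writer required, int64 -> bytes: reader audit.blob maps from writer audit.blob
  R3 fires at audit.blob
  => forward: BREAKING (1)


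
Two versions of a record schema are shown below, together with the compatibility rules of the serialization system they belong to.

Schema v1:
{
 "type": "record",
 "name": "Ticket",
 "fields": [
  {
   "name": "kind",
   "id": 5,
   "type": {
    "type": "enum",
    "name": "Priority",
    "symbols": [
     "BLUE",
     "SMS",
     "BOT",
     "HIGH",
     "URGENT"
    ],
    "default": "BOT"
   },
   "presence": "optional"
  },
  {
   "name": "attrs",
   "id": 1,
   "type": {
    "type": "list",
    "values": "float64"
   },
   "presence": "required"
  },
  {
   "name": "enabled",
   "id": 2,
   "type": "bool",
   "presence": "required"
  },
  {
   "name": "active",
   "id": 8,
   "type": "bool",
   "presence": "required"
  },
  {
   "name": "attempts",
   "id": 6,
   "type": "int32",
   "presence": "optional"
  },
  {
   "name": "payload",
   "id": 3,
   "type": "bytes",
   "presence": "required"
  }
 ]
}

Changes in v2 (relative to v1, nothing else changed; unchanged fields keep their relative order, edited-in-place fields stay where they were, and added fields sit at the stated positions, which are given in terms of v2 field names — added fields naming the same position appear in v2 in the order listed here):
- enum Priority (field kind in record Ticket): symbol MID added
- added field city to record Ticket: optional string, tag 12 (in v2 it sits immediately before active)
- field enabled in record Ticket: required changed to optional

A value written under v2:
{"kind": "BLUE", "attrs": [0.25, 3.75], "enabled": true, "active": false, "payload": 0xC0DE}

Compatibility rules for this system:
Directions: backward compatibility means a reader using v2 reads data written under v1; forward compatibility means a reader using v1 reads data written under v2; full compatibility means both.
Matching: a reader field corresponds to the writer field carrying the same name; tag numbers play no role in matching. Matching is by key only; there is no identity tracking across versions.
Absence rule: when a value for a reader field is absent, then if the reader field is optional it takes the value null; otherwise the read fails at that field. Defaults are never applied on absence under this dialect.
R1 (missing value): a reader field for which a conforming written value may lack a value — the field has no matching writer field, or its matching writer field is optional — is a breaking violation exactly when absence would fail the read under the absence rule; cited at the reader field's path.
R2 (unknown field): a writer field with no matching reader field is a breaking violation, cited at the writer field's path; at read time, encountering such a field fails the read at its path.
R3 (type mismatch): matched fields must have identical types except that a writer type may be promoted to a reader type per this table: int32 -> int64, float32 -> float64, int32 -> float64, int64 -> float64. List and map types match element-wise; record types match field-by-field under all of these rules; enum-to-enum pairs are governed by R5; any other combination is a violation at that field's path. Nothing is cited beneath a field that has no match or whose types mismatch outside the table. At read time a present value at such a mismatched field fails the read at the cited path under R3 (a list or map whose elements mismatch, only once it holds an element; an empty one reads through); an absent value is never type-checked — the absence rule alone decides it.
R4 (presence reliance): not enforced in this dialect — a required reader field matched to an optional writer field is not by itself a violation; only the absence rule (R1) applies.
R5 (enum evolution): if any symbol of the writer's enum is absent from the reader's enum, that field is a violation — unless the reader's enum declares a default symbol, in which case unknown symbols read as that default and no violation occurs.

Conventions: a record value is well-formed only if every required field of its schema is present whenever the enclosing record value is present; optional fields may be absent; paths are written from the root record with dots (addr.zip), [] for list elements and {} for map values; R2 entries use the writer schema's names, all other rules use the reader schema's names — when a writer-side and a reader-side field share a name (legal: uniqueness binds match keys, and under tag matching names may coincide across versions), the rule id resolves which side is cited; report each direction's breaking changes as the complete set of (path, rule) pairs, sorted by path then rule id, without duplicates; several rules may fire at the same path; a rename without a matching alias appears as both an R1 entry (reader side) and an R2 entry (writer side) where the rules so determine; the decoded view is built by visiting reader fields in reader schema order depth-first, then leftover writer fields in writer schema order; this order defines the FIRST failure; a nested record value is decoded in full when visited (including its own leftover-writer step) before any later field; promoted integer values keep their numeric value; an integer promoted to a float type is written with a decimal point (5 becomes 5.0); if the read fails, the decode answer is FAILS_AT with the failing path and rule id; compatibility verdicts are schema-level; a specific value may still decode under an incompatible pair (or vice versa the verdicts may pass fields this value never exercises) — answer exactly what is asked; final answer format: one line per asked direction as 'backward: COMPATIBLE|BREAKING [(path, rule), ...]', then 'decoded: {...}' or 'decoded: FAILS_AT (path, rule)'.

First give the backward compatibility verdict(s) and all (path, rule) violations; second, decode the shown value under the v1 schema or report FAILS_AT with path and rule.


backward: COMPATIBLE []; decoded: {"kind": "BLUE", "attrs": [0.25, 3.75], "enabled": true, "active": false, "attempts": null, "payload": 0xC0DE}

in Ticket below, arrows point writer -> reader
backward analysis of Ticket with v2 as reader and v1 as writer:
  kind: Priority -> Priority, writer optional; from kind
  attrs: list<float64> -> list<float64>, writer required; from attrs
  enabled: bool -> bool, writer required; from enabled
  city has no writer counterpart
  active: bool -> bool, writer required; from active
  attempts: int32 -> int32, writer optional; from attempts
  payload: bytes -> bytes, writer required; from payload
  => no violations; backward on Ticket: COMPATIBLE
migrating the Ticket value to v1:
  kind := "BLUE"
  attrs := [0.25, 3.75]
  enabled := true
  active := false
  attempts := null (not supplied -> null)
  payload := 0xC0DE
  => decoded: {"kind": "BLUE", "attrs": [0.25, 3.75], "enabled": true, "active": false, "attempts": null, "payload": 0xC0DE}
checking off the Ticket differences that do not matter here:
  enum Priority (field kind in record Ticket): symbol MID added -> inert for the asked Ticket verdict: nothing fires
  added field city to record Ticket: optional string, tag 12 (in v2 it sits immediately before active) -> its effect on Ticket is confined to the forward direction, not asked
  field enabled in record Ticket: required changed to optional -> its effect on Ticket is confined to the forward direction, not asked


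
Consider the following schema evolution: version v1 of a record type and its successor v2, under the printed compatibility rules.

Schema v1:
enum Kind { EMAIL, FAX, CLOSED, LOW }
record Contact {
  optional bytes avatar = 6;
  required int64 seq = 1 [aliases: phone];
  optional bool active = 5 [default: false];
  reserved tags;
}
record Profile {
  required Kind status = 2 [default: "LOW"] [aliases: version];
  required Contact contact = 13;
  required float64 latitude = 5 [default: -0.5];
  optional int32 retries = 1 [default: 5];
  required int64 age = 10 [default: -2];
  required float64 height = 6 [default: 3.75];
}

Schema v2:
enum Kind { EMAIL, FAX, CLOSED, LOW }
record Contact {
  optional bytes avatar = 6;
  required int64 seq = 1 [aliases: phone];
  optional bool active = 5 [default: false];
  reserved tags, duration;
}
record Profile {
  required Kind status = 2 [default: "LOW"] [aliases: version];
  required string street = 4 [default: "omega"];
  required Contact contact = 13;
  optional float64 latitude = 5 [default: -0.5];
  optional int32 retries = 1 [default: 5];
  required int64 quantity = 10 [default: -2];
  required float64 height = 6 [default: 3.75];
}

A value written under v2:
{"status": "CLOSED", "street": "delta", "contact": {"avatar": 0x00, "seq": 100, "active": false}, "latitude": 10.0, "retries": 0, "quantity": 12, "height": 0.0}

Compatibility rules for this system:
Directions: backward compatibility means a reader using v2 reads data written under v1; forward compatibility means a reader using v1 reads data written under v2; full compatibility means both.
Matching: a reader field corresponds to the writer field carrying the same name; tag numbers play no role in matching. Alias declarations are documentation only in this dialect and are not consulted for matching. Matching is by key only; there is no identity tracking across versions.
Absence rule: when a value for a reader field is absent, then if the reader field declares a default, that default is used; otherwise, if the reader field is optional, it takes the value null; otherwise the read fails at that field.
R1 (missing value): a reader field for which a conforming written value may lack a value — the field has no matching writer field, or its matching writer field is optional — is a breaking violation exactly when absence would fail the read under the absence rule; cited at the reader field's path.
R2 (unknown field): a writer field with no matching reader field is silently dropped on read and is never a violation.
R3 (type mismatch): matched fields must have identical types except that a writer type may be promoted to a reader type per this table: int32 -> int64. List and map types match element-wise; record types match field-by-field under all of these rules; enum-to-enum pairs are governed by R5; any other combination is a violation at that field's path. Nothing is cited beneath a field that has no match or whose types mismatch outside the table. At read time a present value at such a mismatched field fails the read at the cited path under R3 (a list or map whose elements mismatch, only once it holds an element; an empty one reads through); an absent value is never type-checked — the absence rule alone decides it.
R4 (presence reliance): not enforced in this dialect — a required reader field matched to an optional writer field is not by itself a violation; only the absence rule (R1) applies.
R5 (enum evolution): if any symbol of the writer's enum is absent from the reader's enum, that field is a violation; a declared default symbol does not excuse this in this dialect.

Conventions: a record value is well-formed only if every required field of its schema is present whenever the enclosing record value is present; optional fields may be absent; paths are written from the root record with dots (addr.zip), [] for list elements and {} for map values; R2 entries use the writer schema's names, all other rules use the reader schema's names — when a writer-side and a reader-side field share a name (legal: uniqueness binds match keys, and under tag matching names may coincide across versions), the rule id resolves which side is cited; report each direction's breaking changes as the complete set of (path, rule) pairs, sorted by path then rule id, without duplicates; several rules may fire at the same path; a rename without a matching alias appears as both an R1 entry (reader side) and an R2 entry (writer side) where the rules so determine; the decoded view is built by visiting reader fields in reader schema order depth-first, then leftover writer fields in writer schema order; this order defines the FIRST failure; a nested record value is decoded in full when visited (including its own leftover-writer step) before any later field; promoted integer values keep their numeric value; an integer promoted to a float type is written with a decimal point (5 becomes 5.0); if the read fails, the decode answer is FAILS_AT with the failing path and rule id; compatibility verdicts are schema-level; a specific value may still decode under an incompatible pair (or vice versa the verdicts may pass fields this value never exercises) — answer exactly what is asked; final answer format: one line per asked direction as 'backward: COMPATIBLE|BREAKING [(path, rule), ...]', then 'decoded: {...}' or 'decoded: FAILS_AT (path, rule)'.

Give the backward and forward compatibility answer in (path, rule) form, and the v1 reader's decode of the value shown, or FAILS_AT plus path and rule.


backward: COMPATIBLE []; forward: COMPATIBLE []; decoded: {"status": "CLOSED", "contact": {"avatar": 0x00, "seq": 100, "active": false}, "latitude": 10.0, "retries": 0, "age": -2, "height": 0.0}

the writer's type comes first in each Profile pair
backward analysis of Profile with v2 as reader and v1 as writer:
  status: Kind -> Kind, writer required; from status
  street: no writer match
  contact: Contact -> Contact, writer required; from contact
  latitude: float64 -> float64, writer required; from latitude
  retries: int32 -> int32, writer optional; from retries
  quantity: no writer match
  height: float64 -> float64, writer required; from height
  writer field age has no reader counterpart
  contact.avatar: bytes -> bytes, writer optional; from contact.avatar
  contact.seq: int64 -> int64, writer required; from contact.seq
  contact.active: bool -> bool, writer optional; from contact.active
  => backward: COMPATIBLE
forward analysis of Profile with v1 as reader and v2 as writer:
  status: Kind -> Kind, writer required; from status
  contact: Contact -> Contact, writer required; from contact
  latitude: float64 -> float64, writer optional; from latitude
  retries: int32 -> int32, writer optional; from retries
  age: no writer match
  height: float64 -> float64, writer required; from height
  writer field street has no reader counterpart
  writer field quantity has no reader counterpart
  contact.avatar: bytes -> bytes, writer optional; from contact.avatar
  contact.seq: int64 -> int64, writer required; from contact.seq
  contact.active: bool -> bool, writer optional; from contact.active
  => forward: COMPATIBLE
migrating the Profile value to v1:
  status := "CLOSED"
  contact.avatar := 0x00
  contact.seq := 100
  contact.active := false
  latitude := 10.0
  retries := 0
  age := -2 (absent -> default)
  height := 0.0
  writer street: unknown -> dropped
  writer quantity: unknown -> dropped
  => decoded: {"status": "CLOSED", "contact": {"avatar": 0x00, "seq": 100, "active": false}, "latitude": 10.0, "retries": 0, "age": -2, "height": 0.0}
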